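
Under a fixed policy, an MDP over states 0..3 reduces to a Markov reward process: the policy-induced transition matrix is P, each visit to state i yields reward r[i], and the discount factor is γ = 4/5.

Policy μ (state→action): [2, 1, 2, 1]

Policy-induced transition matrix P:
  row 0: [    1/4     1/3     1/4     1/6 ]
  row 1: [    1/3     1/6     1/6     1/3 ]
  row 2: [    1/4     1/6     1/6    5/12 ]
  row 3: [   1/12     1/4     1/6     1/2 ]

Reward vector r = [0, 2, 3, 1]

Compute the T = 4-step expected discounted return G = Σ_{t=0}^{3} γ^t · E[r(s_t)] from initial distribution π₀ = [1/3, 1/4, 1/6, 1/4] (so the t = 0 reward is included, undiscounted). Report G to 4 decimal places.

G = 3.9752

t=0: π = [0.3333, 0.2500, 0.1667, 0.2500], E[r] = 1.2500, γ^t·E[r] = 1.250000, running G = 1.250000
t=1: π = [0.2292, 0.2431, 0.1944, 0.3333], E[r] = 1.4028, γ^t·E[r] = 1.122222, running G = 2.372222
t=2: π = [0.2147, 0.2326, 0.1858, 0.3669], E[r] = 1.3895, γ^t·E[r] = 0.889259, running G = 3.261481
t=3: π = [0.2082, 0.2330, 0.1846, 0.3742], E[r] = 1.3939, γ^t·E[r] = 0.713679, running G = 3.975160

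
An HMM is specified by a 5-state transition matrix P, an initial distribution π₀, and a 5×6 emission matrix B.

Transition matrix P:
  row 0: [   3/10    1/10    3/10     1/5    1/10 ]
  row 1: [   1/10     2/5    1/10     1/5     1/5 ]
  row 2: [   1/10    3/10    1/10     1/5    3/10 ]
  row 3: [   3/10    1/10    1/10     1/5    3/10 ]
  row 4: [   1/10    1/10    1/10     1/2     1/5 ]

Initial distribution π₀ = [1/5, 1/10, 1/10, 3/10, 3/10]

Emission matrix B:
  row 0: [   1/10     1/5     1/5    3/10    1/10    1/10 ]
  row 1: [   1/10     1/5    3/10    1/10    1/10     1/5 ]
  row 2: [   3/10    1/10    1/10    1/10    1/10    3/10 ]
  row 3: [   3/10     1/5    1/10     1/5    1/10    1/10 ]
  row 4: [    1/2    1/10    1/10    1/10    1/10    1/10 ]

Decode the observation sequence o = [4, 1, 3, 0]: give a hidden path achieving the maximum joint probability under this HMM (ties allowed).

path = [4, 3, 0, 2]

t=0: δ = [2.000e-02, 1.000e-02, 1.000e-02, 3.000e-02, 3.000e-02]  (obs o_0=4)
t=1: δ = [1.800e-03, 8.000e-04, 6.000e-04, 3.000e-03, 9.000e-04]  ψ = [3, 1, 0, 4, 3]  (obs o_1=1)
t=2: δ = [2.700e-04, 3.200e-05, 5.400e-05, 1.200e-04, 9.000e-05]  ψ = [3, 1, 0, 3, 3]  (obs o_2=3)
t=3: δ = [8.100e-06, 2.700e-06, 2.430e-05, 1.620e-05, 1.800e-05]  ψ = [0, 0, 0, 0, 3]  (obs o_3=0)
backtrack: best end state = 2; path = [4, 3, 0, 2]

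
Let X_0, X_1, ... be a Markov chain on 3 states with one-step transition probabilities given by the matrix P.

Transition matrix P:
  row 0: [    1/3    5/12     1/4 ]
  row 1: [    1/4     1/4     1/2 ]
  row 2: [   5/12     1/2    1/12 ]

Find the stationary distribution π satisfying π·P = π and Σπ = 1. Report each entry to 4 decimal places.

Balance equations π_j = Σ_i π_i·P[i][j]:
  π_0 = 1/3·π_0 + 1/4·π_1 + 5/12·π_2
  π_1 = 5/12·π_0 + 1/4·π_1 + 1/2·π_2
  normalize: π_0 + π_1 + π_2 = 1
Solving the linear system gives exactly π = [63/193, 73/193, 57/193].

π = [0.3264, 0.3782, 0.2953]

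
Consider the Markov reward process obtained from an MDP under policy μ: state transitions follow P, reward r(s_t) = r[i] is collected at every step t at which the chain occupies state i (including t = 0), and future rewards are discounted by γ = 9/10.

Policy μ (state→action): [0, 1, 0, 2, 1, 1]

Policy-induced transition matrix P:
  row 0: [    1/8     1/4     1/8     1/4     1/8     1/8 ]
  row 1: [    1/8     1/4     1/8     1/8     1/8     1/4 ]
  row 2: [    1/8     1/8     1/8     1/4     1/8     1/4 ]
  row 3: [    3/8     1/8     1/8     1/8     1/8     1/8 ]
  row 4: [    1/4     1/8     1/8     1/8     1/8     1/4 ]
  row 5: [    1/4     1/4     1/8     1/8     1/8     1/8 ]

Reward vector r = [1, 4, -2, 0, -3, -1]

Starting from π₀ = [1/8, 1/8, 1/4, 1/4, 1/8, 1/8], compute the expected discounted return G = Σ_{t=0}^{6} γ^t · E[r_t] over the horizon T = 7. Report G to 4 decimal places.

G = 0.3435

t=0: π = [0.1250, 0.1250, 0.2500, 0.2500, 0.1250, 0.1250], E[r] = -0.3750, γ^t·E[r] = -0.375000, running G = -0.375000
t=1: π = [0.2188, 0.1719, 0.1250, 0.1719, 0.1250, 0.1875], E[r] = 0.0938, γ^t·E[r] = 0.084375, running G = -0.290625
t=2: π = [0.2070, 0.1973, 0.1250, 0.1680, 0.1250, 0.1777], E[r] = 0.1934, γ^t·E[r] = 0.156621, running G = -0.134004
t=3: π = [0.2048, 0.1978, 0.1250, 0.1665, 0.1250, 0.1809], E[r] = 0.1899, γ^t·E[r] = 0.138467, running G = 0.004463
t=4: π = [0.2049, 0.1979, 0.1250, 0.1662, 0.1250, 0.1810], E[r] = 0.1906, γ^t·E[r] = 0.125081, running G = 0.129544
t=5: π = [0.2048, 0.1980, 0.1250, 0.1662, 0.1250, 0.1810], E[r] = 0.1907, γ^t·E[r] = 0.112605, running G = 0.242149
t=6: π = [0.2048, 0.1980, 0.1250, 0.1662, 0.1250, 0.1810], E[r] = 0.1907, γ^t·E[r] = 0.101343, running G = 0.343492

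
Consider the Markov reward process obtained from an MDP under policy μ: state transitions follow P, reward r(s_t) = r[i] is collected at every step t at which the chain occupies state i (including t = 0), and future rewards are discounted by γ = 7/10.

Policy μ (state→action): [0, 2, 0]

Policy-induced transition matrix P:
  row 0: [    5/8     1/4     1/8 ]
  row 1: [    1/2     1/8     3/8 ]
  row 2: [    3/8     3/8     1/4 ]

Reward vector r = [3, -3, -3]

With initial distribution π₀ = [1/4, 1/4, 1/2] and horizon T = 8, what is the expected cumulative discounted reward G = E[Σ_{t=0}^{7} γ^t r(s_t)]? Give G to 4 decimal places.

G = -1.3250

t=0: π = [0.2500, 0.2500, 0.5000], E[r] = -1.5000, γ^t·E[r] = -1.500000, running G = -1.500000
t=1: π = [0.4688, 0.2813, 0.2500], E[r] = -0.1875, γ^t·E[r] = -0.131250, running G = -1.631250
t=2: π = [0.5273, 0.2461, 0.2266], E[r] = 0.1641, γ^t·E[r] = 0.080391, running G = -1.550859
t=3: π = [0.5376, 0.2476, 0.2148], E[r] = 0.2256, γ^t·E[r] = 0.077376, running G = -1.473483
t=4: π = [0.5403, 0.2459, 0.2137], E[r] = 0.2421, γ^t·E[r] = 0.058120, running G = -1.415363
t=5: π = [0.5408, 0.2460, 0.2132], E[r] = 0.2449, γ^t·E[r] = 0.041169, running G = -1.374195
t=6: π = [0.5410, 0.2459, 0.2131], E[r] = 0.2457, γ^t·E[r] = 0.028909, running G = -1.345286
t=7: π = [0.5410, 0.2459, 0.2131], E[r] = 0.2459, γ^t·E[r] = 0.020247, running G = -1.325039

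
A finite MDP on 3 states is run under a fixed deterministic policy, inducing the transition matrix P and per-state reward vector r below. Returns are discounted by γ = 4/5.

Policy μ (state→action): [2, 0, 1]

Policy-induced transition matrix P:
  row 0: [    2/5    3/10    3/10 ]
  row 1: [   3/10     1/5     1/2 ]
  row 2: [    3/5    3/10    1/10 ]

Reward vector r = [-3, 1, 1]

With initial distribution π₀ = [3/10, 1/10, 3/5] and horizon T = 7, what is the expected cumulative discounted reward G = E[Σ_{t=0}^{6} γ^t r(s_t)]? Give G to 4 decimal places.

t=0: π = [0.3000, 0.1000, 0.6000], E[r] = -0.2000, γ^t·E[r] = -0.200000, running G = -0.200000
t=1: π = [0.5100, 0.2900, 0.2000], E[r] = -1.0400, γ^t·E[r] = -0.832000, running G = -1.032000
t=2: π = [0.4110, 0.2710, 0.3180], E[r] = -0.6440, γ^t·E[r] = -0.412160, running G = -1.444160
t=3: π = [0.4365, 0.2729, 0.2906], E[r] = -0.7460, γ^t·E[r] = -0.381952, running G = -1.826112
t=4: π = [0.4308, 0.2727, 0.2965], E[r] = -0.7233, γ^t·E[r] = -0.296272, running G = -2.122384
t=5: π = [0.4320, 0.2727, 0.2953], E[r] = -0.7281, γ^t·E[r] = -0.238579, running G = -2.360962
t=6: π = [0.4318, 0.2727, 0.2955], E[r] = -0.7271, γ^t·E[r] = -0.190607, running G = -2.551570

G = -2.5516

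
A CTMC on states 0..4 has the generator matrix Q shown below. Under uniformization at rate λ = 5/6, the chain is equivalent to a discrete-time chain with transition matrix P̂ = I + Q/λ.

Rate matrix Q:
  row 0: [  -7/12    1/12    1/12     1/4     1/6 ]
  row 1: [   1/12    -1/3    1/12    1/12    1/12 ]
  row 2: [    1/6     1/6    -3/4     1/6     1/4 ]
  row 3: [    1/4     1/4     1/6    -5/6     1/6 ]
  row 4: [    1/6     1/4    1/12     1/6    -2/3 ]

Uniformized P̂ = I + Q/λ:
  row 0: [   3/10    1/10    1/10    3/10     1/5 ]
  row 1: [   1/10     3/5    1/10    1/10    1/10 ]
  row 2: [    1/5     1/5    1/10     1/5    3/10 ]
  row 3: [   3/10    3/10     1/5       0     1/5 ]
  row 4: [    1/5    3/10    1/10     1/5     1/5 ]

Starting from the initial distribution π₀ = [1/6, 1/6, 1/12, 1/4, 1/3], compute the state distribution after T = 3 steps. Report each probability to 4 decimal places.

t=0: π = [0.1667, 0.1667, 0.0833, 0.2500, 0.3333]
t=1: π = [0.2250, 0.3083, 0.1250, 0.1500, 0.1917]
t=2: π = [0.2067, 0.3350, 0.1150, 0.1617, 0.1817]
t=3: π = [0.2033, 0.3477, 0.1162, 0.1548, 0.1780]

π = [0.2033, 0.3477, 0.1162, 0.1548, 0.1780]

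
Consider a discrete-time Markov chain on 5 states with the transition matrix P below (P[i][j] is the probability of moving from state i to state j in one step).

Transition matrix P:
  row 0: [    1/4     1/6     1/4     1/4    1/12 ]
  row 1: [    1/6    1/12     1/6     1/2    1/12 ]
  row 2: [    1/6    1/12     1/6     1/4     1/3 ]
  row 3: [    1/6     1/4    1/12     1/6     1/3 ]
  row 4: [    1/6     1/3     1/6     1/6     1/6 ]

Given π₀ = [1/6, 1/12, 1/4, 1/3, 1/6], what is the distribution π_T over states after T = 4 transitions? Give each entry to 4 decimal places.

t=0: π = [0.1667, 0.0833, 0.2500, 0.3333, 0.1667]
t=1: π = [0.1806, 0.1944, 0.1528, 0.2292, 0.2431]
t=2: π = [0.1817, 0.1973, 0.1626, 0.2593, 0.1991]
t=3: π = [0.1818, 0.1915, 0.1602, 0.2611, 0.2054]
t=4: π = [0.1818, 0.1934, 0.1601, 0.2590, 0.2058]

π = [0.1818, 0.1934, 0.1601, 0.2590, 0.2058]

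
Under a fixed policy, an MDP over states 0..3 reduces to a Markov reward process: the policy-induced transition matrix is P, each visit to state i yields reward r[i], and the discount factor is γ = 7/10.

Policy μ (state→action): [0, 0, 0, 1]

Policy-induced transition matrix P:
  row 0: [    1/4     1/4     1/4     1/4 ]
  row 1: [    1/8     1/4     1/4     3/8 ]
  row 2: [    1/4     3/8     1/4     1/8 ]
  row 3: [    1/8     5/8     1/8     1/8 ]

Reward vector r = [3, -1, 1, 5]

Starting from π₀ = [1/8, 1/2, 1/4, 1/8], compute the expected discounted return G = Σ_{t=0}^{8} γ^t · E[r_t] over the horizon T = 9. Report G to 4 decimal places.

G = 4.3022

t=0: π = [0.1250, 0.5000, 0.2500, 0.1250], E[r] = 0.7500, γ^t·E[r] = 0.750000, running G = 0.750000
t=1: π = [0.1719, 0.3281, 0.2344, 0.2656], E[r] = 1.7500, γ^t·E[r] = 1.225000, running G = 1.975000
t=2: π = [0.1758, 0.3789, 0.2168, 0.2285], E[r] = 1.5078, γ^t·E[r] = 0.738828, running G = 2.713828
t=3: π = [0.1741, 0.3628, 0.2214, 0.2417], E[r] = 1.5894, γ^t·E[r] = 0.545149, running G = 3.258977
t=4: π = [0.1744, 0.3683, 0.2198, 0.2375], E[r] = 1.5621, γ^t·E[r] = 0.375054, running G = 3.634031
t=5: π = [0.1743, 0.3665, 0.2203, 0.2389], E[r] = 1.5711, γ^t·E[r] = 0.264047, running G = 3.898078
t=6: π = [0.1743, 0.3671, 0.2201, 0.2384], E[r] = 1.5681, γ^t·E[r] = 0.184481, running G = 4.082559
t=7: π = [0.1743, 0.3669, 0.2202, 0.2386], E[r] = 1.5691, γ^t·E[r] = 0.129218, running G = 4.211777
t=8: π = [0.1743, 0.3670, 0.2202, 0.2385], E[r] = 1.5687, γ^t·E[r] = 0.090434, running G = 4.302211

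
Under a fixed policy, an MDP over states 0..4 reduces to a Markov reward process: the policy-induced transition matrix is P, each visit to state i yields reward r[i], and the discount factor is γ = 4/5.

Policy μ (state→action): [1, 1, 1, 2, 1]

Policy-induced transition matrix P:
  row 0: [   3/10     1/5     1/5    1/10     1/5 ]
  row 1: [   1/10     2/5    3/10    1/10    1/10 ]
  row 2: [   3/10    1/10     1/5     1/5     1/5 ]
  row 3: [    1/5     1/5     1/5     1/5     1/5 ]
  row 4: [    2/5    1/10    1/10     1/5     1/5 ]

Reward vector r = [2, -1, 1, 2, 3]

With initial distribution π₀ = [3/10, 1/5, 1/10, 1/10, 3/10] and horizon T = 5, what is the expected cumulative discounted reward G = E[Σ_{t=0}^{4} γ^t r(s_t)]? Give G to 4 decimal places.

t=0: π = [0.3000, 0.2000, 0.1000, 0.1000, 0.3000], E[r] = 1.6000, γ^t·E[r] = 1.600000, running G = 1.600000
t=1: π = [0.2800, 0.2000, 0.1900, 0.1500, 0.1800], E[r] = 1.3900, γ^t·E[r] = 1.112000, running G = 2.712000
t=2: π = [0.2630, 0.2030, 0.2020, 0.1520, 0.1800], E[r] = 1.3690, γ^t·E[r] = 0.876160, running G = 3.588160
t=3: π = [0.2622, 0.2024, 0.2023, 0.1534, 0.1797], E[r] = 1.3702, γ^t·E[r] = 0.701542, running G = 4.289702
t=4: π = [0.2622, 0.2023, 0.2023, 0.1535, 0.1798], E[r] = 1.3707, γ^t·E[r] = 0.561418, running G = 4.851121

G = 4.8511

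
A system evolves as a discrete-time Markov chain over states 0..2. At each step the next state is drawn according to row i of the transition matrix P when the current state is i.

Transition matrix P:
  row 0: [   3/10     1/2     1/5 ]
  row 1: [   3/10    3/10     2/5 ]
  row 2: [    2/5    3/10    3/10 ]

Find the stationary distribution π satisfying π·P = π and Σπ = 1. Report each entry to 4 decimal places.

π = [0.3304, 0.3661, 0.3036]

Balance equations π_j = Σ_i π_i·P[i][j]:
  π_0 = 3/10·π_0 + 3/10·π_1 + 2/5·π_2
  π_1 = 1/2·π_0 + 3/10·π_1 + 3/10·π_2
  normalize: π_0 + π_1 + π_2 = 1
Solving the linear system gives exactly π = [37/112, 41/112, 17/56].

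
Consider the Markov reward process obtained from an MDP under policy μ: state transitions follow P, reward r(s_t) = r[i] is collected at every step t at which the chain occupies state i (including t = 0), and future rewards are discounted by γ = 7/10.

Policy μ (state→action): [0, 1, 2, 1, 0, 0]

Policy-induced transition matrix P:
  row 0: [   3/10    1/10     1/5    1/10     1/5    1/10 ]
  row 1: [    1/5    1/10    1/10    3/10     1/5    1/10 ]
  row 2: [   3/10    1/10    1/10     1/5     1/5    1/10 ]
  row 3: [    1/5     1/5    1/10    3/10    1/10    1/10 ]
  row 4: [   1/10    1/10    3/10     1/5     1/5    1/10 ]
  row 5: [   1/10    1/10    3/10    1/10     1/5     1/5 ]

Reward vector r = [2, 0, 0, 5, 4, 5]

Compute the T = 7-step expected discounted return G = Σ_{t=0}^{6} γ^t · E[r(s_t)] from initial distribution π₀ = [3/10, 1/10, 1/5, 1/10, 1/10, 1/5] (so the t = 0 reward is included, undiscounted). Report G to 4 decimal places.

t=0: π = [0.3000, 0.1000, 0.2000, 0.1000, 0.1000, 0.2000], E[r] = 2.5000, γ^t·E[r] = 2.500000, running G = 2.500000
t=1: π = [0.2200, 0.1100, 0.1900, 0.1700, 0.1900, 0.1200], E[r] = 2.6500, γ^t·E[r] = 1.855000, running G = 4.355000
t=2: π = [0.2100, 0.1170, 0.1840, 0.1940, 0.1830, 0.1120], E[r] = 2.6820, γ^t·E[r] = 1.314180, running G = 5.669180
t=3: π = [0.2099, 0.1194, 0.1800, 0.1989, 0.1806, 0.1112], E[r] = 2.6927, γ^t·E[r] = 0.923596, running G = 6.592776
t=4: π = [0.2098, 0.1199, 0.1794, 0.1997, 0.1801, 0.1111], E[r] = 2.6943, γ^t·E[r] = 0.646892, running G = 7.239668
t=5: π = [0.2098, 0.1200, 0.1792, 0.1999, 0.1800, 0.1111], E[r] = 2.6946, γ^t·E[r] = 0.452881, running G = 7.692549
t=6: π = [0.2098, 0.1200, 0.1792, 0.1999, 0.1800, 0.1111], E[r] = 2.6947, γ^t·E[r] = 0.317023, running G = 8.009572

G = 8.0096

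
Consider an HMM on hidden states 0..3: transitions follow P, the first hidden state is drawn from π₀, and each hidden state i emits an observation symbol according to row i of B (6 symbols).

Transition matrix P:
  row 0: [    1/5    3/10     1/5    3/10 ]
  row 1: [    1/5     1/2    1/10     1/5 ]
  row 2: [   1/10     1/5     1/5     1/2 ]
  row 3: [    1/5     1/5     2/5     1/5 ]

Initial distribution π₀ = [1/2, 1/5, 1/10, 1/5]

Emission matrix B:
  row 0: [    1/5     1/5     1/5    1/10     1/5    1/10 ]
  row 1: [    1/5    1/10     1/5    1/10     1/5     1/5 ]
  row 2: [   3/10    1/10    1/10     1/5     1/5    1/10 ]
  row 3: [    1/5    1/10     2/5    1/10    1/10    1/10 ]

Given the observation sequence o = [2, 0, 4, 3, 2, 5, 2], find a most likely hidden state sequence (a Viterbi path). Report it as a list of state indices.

path = [3, 2, 3, 2, 3, 2, 3]

t=0: δ = [1.000e-01, 4.000e-02, 1.000e-02, 8.000e-02]  (obs o_0=2)
t=1: δ = [4.000e-03, 6.000e-03, 9.600e-03, 6.000e-03]  ψ = [0, 0, 3, 0]  (obs o_1=0)
t=2: δ = [2.400e-04, 6.000e-04, 4.800e-04, 4.800e-04]  ψ = [1, 1, 3, 2]  (obs o_2=4)
t=3: δ = [1.200e-05, 3.000e-05, 3.840e-05, 2.400e-05]  ψ = [1, 1, 3, 2]  (obs o_3=3)
t=4: δ = [1.200e-06, 3.000e-06, 9.600e-07, 7.680e-06]  ψ = [1, 1, 3, 2]  (obs o_4=2)
t=5: δ = [1.536e-07, 3.072e-07, 3.072e-07, 1.536e-07]  ψ = [3, 3, 3, 3]  (obs o_5=5)
t=6: δ = [1.229e-08, 3.072e-08, 6.144e-09, 6.144e-08]  ψ = [1, 1, 2, 2]  (obs o_6=2)
backtrack: best end state = 3; path = [3, 2, 3, 2, 3, 2, 3]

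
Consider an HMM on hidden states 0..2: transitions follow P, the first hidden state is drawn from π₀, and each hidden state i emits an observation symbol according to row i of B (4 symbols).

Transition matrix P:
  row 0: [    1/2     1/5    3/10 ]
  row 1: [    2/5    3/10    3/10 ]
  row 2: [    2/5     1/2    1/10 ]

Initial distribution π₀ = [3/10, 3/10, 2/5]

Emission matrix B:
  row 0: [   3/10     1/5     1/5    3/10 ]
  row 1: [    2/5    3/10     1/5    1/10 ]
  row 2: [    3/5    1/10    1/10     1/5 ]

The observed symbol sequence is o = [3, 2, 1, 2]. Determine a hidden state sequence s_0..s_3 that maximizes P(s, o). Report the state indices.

path = [0, 0, 0, 0]

t=0: δ = [9.000e-02, 3.000e-02, 8.000e-02]  (obs o_0=3)
t=1: δ = [9.000e-03, 8.000e-03, 2.700e-03]  ψ = [0, 2, 0]  (obs o_1=2)
t=2: δ = [9.000e-04, 7.200e-04, 2.700e-04]  ψ = [0, 1, 0]  (obs o_2=1)
t=3: δ = [9.000e-05, 4.320e-05, 2.700e-05]  ψ = [0, 1, 0]  (obs o_3=2)
backtrack: best end state = 0; path = [0, 0, 0, 0]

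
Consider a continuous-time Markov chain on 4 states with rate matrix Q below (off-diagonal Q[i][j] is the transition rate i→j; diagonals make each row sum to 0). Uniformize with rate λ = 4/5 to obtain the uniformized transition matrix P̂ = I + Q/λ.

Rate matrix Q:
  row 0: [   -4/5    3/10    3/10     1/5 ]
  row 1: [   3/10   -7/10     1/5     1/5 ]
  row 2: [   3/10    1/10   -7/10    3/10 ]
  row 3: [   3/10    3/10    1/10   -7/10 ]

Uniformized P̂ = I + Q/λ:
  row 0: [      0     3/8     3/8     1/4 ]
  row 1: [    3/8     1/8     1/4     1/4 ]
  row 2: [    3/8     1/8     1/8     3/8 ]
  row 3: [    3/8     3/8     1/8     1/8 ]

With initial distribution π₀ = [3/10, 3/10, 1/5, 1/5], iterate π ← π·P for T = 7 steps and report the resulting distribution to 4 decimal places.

t=0: π = [0.3000, 0.3000, 0.2000, 0.2000]
t=1: π = [0.2625, 0.2500, 0.2375, 0.2500]
t=2: π = [0.2766, 0.2531, 0.2219, 0.2484]
t=3: π = [0.2713, 0.2563, 0.2258, 0.2467]
t=4: π = [0.2733, 0.2545, 0.2249, 0.2474]
t=5: π = [0.2725, 0.2552, 0.2251, 0.2472]
t=6: π = [0.2728, 0.2549, 0.2250, 0.2472]
t=7: π = [0.2727, 0.2550, 0.2251, 0.2472]

π = [0.2727, 0.2550, 0.2251, 0.2472]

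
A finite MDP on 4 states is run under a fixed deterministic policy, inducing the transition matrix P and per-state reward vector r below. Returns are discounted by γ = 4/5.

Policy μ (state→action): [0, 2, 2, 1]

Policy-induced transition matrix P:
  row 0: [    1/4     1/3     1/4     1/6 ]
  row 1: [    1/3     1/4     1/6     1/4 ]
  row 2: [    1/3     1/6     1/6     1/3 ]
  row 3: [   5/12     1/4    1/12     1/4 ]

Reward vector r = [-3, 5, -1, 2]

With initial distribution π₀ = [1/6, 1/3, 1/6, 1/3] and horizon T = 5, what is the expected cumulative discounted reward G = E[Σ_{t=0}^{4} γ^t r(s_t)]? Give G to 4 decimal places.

G = 3.1121

t=0: π = [0.1667, 0.3333, 0.1667, 0.3333], E[r] = 1.6667, γ^t·E[r] = 1.666667, running G = 1.666667
t=1: π = [0.3472, 0.2500, 0.1528, 0.2500], E[r] = 0.5556, γ^t·E[r] = 0.444444, running G = 2.111111
t=2: π = [0.3252, 0.2662, 0.1748, 0.2338], E[r] = 0.6481, γ^t·E[r] = 0.414815, running G = 2.525926
t=3: π = [0.3257, 0.2625, 0.1743, 0.2375], E[r] = 0.6362, γ^t·E[r] = 0.325728, running G = 2.851654
t=4: π = [0.3260, 0.2626, 0.1740, 0.2374], E[r] = 0.6359, γ^t·E[r] = 0.260464, running G = 3.112119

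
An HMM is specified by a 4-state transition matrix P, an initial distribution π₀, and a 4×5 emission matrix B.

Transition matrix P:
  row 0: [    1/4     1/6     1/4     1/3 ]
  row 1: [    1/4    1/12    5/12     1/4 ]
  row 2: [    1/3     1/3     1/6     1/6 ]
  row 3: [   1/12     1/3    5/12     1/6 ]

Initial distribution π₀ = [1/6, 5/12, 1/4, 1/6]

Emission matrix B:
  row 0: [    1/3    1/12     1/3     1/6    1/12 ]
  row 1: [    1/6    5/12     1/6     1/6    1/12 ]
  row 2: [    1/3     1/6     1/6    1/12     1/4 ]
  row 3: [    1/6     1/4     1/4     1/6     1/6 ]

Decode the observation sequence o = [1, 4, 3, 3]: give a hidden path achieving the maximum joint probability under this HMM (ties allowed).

t=0: δ = [1.389e-02, 1.736e-01, 4.167e-02, 4.167e-02]  (obs o_0=1)
t=1: δ = [3.617e-03, 1.206e-03, 1.808e-02, 7.234e-03]  ψ = [1, 1, 1, 1]  (obs o_1=4)
t=2: δ = [1.005e-03, 1.005e-03, 2.512e-04, 5.023e-04]  ψ = [2, 2, 2, 2]  (obs o_2=3)
t=3: δ = [4.186e-05, 2.791e-05, 3.489e-05, 5.582e-05]  ψ = [0, 0, 1, 0]  (obs o_3=3)
backtrack: best end state = 3; path = [1, 2, 0, 3]

path = [1, 2, 0, 3]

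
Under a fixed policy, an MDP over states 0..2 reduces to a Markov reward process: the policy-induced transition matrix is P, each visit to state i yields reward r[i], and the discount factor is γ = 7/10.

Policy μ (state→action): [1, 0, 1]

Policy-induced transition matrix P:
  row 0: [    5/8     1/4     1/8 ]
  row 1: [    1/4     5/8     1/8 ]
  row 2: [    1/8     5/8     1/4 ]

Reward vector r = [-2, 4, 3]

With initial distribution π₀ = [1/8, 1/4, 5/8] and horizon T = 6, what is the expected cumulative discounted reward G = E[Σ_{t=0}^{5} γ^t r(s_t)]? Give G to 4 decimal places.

G = 6.6412

t=0: π = [0.1250, 0.2500, 0.6250], E[r] = 2.6250, γ^t·E[r] = 2.625000, running G = 2.625000
t=1: π = [0.2188, 0.5781, 0.2031], E[r] = 2.4844, γ^t·E[r] = 1.739063, running G = 4.364063
t=2: π = [0.3066, 0.5430, 0.1504], E[r] = 2.0098, γ^t·E[r] = 0.984785, running G = 5.348848
t=3: π = [0.3462, 0.5100, 0.1438], E[r] = 1.7791, γ^t·E[r] = 0.610215, running G = 5.959063
t=4: π = [0.3618, 0.4952, 0.1430], E[r] = 1.6859, γ^t·E[r] = 0.404795, running G = 6.363858
t=5: π = [0.3678, 0.4893, 0.1429], E[r] = 1.6502, γ^t·E[r] = 0.277350, running G = 6.641208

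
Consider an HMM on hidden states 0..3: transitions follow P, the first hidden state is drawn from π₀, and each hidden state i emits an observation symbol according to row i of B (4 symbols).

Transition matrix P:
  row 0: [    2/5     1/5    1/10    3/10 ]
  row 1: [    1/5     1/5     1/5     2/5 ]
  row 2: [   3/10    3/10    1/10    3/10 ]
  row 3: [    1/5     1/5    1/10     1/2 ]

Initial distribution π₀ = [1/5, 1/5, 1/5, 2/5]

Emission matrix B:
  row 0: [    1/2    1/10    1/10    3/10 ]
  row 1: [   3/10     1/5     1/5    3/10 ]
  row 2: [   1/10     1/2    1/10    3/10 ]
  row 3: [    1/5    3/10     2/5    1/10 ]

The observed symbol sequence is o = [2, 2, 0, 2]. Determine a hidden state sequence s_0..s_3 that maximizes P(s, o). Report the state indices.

path = [3, 3, 3, 3]

t=0: δ = [2.000e-02, 4.000e-02, 2.000e-02, 1.600e-01]  (obs o_0=2)
t=1: δ = [3.200e-03, 6.400e-03, 1.600e-03, 3.200e-02]  ψ = [3, 3, 3, 3]  (obs o_1=2)
t=2: δ = [3.200e-03, 1.920e-03, 3.200e-04, 3.200e-03]  ψ = [3, 3, 3, 3]  (obs o_2=0)
t=3: δ = [1.280e-04, 1.280e-04, 3.840e-05, 6.400e-04]  ψ = [0, 0, 1, 3]  (obs o_3=2)
backtrack: best end state = 3; path = [3, 3, 3, 3]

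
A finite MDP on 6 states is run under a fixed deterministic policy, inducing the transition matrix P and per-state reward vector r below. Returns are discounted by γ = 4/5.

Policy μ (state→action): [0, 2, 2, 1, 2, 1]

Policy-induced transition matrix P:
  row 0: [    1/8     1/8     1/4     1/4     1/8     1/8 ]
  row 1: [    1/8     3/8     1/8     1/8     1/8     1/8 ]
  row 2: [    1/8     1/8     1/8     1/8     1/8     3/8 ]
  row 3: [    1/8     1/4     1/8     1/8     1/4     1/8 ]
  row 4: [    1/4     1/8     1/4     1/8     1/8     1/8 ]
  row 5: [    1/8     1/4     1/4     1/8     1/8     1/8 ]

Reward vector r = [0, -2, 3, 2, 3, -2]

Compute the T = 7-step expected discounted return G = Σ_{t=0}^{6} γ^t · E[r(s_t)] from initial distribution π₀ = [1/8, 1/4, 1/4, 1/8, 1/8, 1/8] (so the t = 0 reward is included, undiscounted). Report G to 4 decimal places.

G = 1.9880

t=0: π = [0.1250, 0.2500, 0.2500, 0.1250, 0.1250, 0.1250], E[r] = 0.6250, γ^t·E[r] = 0.625000, running G = 0.625000
t=1: π = [0.1406, 0.2188, 0.1719, 0.1406, 0.1406, 0.1875], E[r] = 0.4063, γ^t·E[r] = 0.325000, running G = 0.950000
t=2: π = [0.1426, 0.2207, 0.1836, 0.1426, 0.1426, 0.1680], E[r] = 0.4863, γ^t·E[r] = 0.311250, running G = 1.261250
t=3: π = [0.1428, 0.2190, 0.1816, 0.1428, 0.1428, 0.1709], E[r] = 0.4792, γ^t·E[r] = 0.245375, running G = 1.506625
t=4: π = [0.1429, 0.2190, 0.1821, 0.1429, 0.1429, 0.1704], E[r] = 0.4817, γ^t·E[r] = 0.197313, running G = 1.703938
t=5: π = [0.1429, 0.2189, 0.1820, 0.1429, 0.1429, 0.1705], E[r] = 0.4815, γ^t·E[r] = 0.157776, running G = 1.861714
t=6: π = [0.1429, 0.2189, 0.1820, 0.1429, 0.1429, 0.1705], E[r] = 0.4816, γ^t·E[r] = 0.126241, running G = 1.987955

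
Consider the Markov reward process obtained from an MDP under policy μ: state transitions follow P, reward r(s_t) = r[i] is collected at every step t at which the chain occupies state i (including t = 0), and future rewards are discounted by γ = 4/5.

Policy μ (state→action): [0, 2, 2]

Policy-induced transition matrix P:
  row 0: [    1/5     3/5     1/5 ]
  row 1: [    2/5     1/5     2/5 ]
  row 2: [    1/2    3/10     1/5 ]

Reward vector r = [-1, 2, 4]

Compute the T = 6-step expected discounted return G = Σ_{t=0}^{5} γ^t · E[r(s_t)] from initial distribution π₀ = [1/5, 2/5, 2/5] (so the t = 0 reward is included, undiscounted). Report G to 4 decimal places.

t=0: π = [0.2000, 0.4000, 0.4000], E[r] = 2.2000, γ^t·E[r] = 2.200000, running G = 2.200000
t=1: π = [0.4000, 0.3200, 0.2800], E[r] = 1.3600, γ^t·E[r] = 1.088000, running G = 3.288000
t=2: π = [0.3480, 0.3880, 0.2640], E[r] = 1.4840, γ^t·E[r] = 0.949760, running G = 4.237760
t=3: π = [0.3568, 0.3656, 0.2776], E[r] = 1.4848, γ^t·E[r] = 0.760218, running G = 4.997978
t=4: π = [0.3564, 0.3705, 0.2731], E[r] = 1.4770, γ^t·E[r] = 0.604996, running G = 5.602973
t=5: π = [0.3560, 0.3699, 0.2741], E[r] = 1.4801, γ^t·E[r] = 0.484998, running G = 6.087971

G = 6.0880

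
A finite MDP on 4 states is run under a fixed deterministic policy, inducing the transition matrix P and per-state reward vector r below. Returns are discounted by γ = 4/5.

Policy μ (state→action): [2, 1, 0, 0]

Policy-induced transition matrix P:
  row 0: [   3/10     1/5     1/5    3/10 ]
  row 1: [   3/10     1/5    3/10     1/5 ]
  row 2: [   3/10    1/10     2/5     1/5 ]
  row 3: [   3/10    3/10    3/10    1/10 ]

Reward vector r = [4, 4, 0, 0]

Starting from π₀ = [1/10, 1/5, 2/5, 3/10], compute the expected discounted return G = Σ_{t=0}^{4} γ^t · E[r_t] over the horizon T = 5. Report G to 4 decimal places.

t=0: π = [0.1000, 0.2000, 0.4000, 0.3000], E[r] = 1.2000, γ^t·E[r] = 1.200000, running G = 1.200000
t=1: π = [0.3000, 0.1900, 0.3300, 0.1800], E[r] = 1.9600, γ^t·E[r] = 1.568000, running G = 2.768000
t=2: π = [0.3000, 0.1850, 0.3030, 0.2120], E[r] = 1.9400, γ^t·E[r] = 1.241600, running G = 4.009600
t=3: π = [0.3000, 0.1909, 0.3003, 0.2088], E[r] = 1.9636, γ^t·E[r] = 1.005363, running G = 5.014963
t=4: π = [0.3000, 0.1909, 0.3000, 0.2091], E[r] = 1.9634, γ^t·E[r] = 0.804209, running G = 5.819172

G = 5.8192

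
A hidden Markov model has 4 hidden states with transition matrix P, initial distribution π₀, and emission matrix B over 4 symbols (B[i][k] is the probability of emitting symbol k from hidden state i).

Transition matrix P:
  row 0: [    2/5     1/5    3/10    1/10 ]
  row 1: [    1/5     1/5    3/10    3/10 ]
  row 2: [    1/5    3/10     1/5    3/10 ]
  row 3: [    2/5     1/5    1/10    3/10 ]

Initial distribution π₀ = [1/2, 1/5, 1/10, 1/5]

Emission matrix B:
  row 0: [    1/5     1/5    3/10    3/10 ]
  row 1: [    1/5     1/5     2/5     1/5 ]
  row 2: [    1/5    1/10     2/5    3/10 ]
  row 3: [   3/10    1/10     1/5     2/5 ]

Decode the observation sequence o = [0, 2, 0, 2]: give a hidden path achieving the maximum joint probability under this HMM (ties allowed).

t=0: δ = [1.000e-01, 4.000e-02, 2.000e-02, 6.000e-02]  (obs o_0=0)
t=1: δ = [1.200e-02, 8.000e-03, 1.200e-02, 3.600e-03]  ψ = [0, 0, 0, 3]  (obs o_1=2)
t=2: δ = [9.600e-04, 7.200e-04, 7.200e-04, 1.080e-03]  ψ = [0, 2, 0, 2]  (obs o_2=0)
t=3: δ = [1.296e-04, 8.640e-05, 1.152e-04, 6.480e-05]  ψ = [3, 2, 0, 3]  (obs o_3=2)
backtrack: best end state = 0; path = [0, 2, 3, 0]

path = [0, 2, 3, 0]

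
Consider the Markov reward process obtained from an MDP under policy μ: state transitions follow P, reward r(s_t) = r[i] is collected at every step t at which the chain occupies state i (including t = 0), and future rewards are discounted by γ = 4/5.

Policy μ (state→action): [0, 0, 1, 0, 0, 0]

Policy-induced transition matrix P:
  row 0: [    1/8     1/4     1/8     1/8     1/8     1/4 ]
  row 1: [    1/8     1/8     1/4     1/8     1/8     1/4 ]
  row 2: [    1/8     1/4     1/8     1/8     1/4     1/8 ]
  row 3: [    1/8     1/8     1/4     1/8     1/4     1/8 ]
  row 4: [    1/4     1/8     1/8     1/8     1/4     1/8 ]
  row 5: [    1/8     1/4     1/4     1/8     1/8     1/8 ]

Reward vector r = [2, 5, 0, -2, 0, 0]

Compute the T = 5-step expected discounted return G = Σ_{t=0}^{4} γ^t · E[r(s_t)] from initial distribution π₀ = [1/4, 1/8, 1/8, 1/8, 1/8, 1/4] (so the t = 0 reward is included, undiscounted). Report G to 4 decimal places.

t=0: π = [0.2500, 0.1250, 0.1250, 0.1250, 0.1250, 0.2500], E[r] = 0.8750, γ^t·E[r] = 0.875000, running G = 0.875000
t=1: π = [0.1406, 0.2031, 0.1875, 0.1250, 0.1719, 0.1719], E[r] = 1.0469, γ^t·E[r] = 0.837500, running G = 1.712500
t=2: π = [0.1465, 0.1875, 0.1875, 0.1250, 0.1855, 0.1680], E[r] = 0.9805, γ^t·E[r] = 0.627500, running G = 2.340000
t=3: π = [0.1482, 0.1877, 0.1851, 0.1250, 0.1873, 0.1667], E[r] = 0.9851, γ^t·E[r] = 0.504375, running G = 2.844375
t=4: π = [0.1484, 0.1875, 0.1849, 0.1250, 0.1872, 0.1670], E[r] = 0.9843, γ^t·E[r] = 0.403175, running G = 3.247550

G = 3.2476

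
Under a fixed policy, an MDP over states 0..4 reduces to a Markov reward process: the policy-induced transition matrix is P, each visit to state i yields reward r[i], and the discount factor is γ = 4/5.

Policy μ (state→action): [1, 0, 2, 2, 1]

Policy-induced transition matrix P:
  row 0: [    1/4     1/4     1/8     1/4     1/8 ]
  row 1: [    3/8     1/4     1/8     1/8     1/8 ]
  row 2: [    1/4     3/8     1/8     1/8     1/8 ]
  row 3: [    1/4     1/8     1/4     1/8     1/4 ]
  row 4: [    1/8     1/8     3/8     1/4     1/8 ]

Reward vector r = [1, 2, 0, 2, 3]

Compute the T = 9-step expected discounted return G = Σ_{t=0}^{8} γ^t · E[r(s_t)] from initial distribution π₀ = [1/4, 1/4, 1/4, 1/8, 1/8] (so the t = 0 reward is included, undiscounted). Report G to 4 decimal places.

G = 6.4415

t=0: π = [0.2500, 0.2500, 0.2500, 0.1250, 0.1250], E[r] = 1.3750, γ^t·E[r] = 1.375000, running G = 1.375000
t=1: π = [0.2656, 0.2500, 0.1719, 0.1719, 0.1406], E[r] = 1.5313, γ^t·E[r] = 1.225000, running G = 2.600000
t=2: π = [0.2637, 0.2324, 0.1816, 0.1758, 0.1465], E[r] = 1.5195, γ^t·E[r] = 0.972500, running G = 3.572500
t=3: π = [0.2607, 0.2324, 0.1836, 0.1763, 0.1470], E[r] = 1.5190, γ^t·E[r] = 0.777750, running G = 4.350250
t=4: π = [0.2607, 0.2325, 0.1838, 0.1760, 0.1470], E[r] = 1.5188, γ^t·E[r] = 0.622100, running G = 4.972350
t=5: π = [0.2607, 0.2326, 0.1838, 0.1760, 0.1470], E[r] = 1.5188, γ^t·E[r] = 0.497680, running G = 5.470030
t=6: π = [0.2607, 0.2326, 0.1837, 0.1760, 0.1470], E[r] = 1.5188, γ^t·E[r] = 0.398146, running G = 5.868176
t=7: π = [0.2607, 0.2326, 0.1837, 0.1760, 0.1470], E[r] = 1.5188, γ^t·E[r] = 0.318517, running G = 6.186693
t=8: π = [0.2607, 0.2326, 0.1837, 0.1760, 0.1470], E[r] = 1.5188, γ^t·E[r] = 0.254813, running G = 6.441506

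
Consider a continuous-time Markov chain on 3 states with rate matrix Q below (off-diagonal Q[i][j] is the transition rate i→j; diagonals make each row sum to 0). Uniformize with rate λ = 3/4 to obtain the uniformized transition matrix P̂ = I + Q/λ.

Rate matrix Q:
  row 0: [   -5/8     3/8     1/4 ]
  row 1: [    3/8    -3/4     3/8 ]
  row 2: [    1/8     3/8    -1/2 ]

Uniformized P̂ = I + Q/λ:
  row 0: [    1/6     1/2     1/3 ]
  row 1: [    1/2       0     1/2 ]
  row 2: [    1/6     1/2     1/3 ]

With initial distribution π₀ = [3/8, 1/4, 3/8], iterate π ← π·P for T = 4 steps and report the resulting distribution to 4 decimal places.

t=0: π = [0.3750, 0.2500, 0.3750]
t=1: π = [0.2500, 0.3750, 0.3750]
t=2: π = [0.2917, 0.3125, 0.3958]
t=3: π = [0.2708, 0.3438, 0.3854]
t=4: π = [0.2813, 0.3281, 0.3906]

π = [0.2813, 0.3281, 0.3906]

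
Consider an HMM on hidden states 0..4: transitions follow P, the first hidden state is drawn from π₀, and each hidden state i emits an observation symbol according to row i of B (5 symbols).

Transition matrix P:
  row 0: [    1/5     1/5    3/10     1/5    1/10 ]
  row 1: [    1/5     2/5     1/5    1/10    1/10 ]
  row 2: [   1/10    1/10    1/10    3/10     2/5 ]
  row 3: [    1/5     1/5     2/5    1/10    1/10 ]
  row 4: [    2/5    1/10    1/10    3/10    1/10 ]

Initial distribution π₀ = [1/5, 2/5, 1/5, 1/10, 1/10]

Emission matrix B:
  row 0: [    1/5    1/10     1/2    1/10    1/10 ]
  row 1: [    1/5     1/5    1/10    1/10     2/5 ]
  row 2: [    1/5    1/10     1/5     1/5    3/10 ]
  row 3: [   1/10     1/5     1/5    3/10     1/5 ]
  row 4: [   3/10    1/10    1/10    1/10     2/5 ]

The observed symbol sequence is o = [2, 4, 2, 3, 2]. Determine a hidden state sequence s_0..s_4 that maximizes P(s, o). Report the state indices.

t=0: δ = [1.000e-01, 4.000e-02, 4.000e-02, 2.000e-02, 1.000e-02]  (obs o_0=2)
t=1: δ = [2.000e-03, 8.000e-03, 9.000e-03, 4.000e-03, 6.400e-03]  ψ = [0, 0, 0, 0, 2]  (obs o_1=4)
t=2: δ = [1.280e-03, 3.200e-04, 3.200e-04, 5.400e-04, 3.600e-04]  ψ = [4, 1, 1, 2, 2]  (obs o_2=2)
t=3: δ = [2.560e-05, 2.560e-05, 7.680e-05, 7.680e-05, 1.280e-05]  ψ = [0, 0, 0, 0, 0]  (obs o_3=3)
t=4: δ = [7.680e-06, 1.536e-06, 6.144e-06, 4.608e-06, 3.072e-06]  ψ = [3, 3, 3, 2, 2]  (obs o_4=2)
backtrack: best end state = 0; path = [2, 4, 0, 3, 0]

path = [2, 4, 0, 3, 0]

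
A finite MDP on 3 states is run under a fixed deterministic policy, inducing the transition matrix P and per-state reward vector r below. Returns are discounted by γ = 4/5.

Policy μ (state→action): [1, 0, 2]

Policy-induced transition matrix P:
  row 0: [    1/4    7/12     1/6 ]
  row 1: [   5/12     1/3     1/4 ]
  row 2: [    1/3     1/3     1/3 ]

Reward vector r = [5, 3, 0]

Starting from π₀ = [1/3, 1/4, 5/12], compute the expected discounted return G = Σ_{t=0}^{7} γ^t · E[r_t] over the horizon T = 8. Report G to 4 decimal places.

G = 11.6937

t=0: π = [0.3333, 0.2500, 0.4167], E[r] = 2.4167, γ^t·E[r] = 2.416667, running G = 2.416667
t=1: π = [0.3264, 0.4167, 0.2569], E[r] = 2.8819, γ^t·E[r] = 2.305556, running G = 4.722222
t=2: π = [0.3409, 0.4149, 0.2442], E[r] = 2.9491, γ^t·E[r] = 1.887407, running G = 6.609630
t=3: π = [0.3395, 0.4185, 0.2419], E[r] = 2.9532, γ^t·E[r] = 1.512025, running G = 8.121654
t=4: π = [0.3399, 0.4182, 0.2419], E[r] = 2.9542, γ^t·E[r] = 1.210053, running G = 9.331707
t=5: π = [0.3399, 0.4183, 0.2418], E[r] = 2.9542, γ^t·E[r] = 0.968041, running G = 10.299748
t=6: π = [0.3399, 0.4183, 0.2418], E[r] = 2.9542, γ^t·E[r] = 0.774439, running G = 11.074187
t=7: π = [0.3399, 0.4183, 0.2418], E[r] = 2.9542, γ^t·E[r] = 0.619551, running G = 11.693738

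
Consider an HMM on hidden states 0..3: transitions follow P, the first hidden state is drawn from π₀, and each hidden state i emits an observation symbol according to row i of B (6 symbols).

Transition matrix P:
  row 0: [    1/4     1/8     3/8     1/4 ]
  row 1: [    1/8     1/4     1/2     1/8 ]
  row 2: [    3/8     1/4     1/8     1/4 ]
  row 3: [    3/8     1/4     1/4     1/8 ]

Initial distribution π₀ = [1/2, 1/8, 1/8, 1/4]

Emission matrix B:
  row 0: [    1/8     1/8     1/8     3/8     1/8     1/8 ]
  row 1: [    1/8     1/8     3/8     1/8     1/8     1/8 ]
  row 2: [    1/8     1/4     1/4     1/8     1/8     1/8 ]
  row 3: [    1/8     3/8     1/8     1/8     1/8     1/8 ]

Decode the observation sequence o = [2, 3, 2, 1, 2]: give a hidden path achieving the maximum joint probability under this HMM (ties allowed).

path = [0, 0, 2, 3, 1]

t=0: δ = [6.250e-02, 4.688e-02, 3.125e-02, 3.125e-02]  (obs o_0=2)
t=1: δ = [5.859e-03, 1.465e-03, 2.930e-03, 1.953e-03]  ψ = [0, 1, 0, 0]  (obs o_1=3)
t=2: δ = [1.831e-04, 2.747e-04, 5.493e-04, 1.831e-04]  ψ = [0, 0, 0, 0]  (obs o_2=2)
t=3: δ = [2.575e-05, 1.717e-05, 3.433e-05, 5.150e-05]  ψ = [2, 2, 1, 2]  (obs o_3=1)
t=4: δ = [2.414e-06, 4.828e-06, 3.219e-06, 1.073e-06]  ψ = [3, 3, 3, 2]  (obs o_4=2)
backtrack: best end state = 1; path = [0, 0, 2, 3, 1]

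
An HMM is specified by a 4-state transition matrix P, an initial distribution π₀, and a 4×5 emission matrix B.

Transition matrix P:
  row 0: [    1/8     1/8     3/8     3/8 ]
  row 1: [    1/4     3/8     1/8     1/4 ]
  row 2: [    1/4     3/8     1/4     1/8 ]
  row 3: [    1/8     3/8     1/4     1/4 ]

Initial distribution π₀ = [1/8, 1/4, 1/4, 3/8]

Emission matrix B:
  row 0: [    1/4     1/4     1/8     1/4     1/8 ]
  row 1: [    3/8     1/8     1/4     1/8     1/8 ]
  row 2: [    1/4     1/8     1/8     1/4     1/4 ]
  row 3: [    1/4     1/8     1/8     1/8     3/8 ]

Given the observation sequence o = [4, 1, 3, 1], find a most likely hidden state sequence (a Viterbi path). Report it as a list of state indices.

t=0: δ = [1.562e-02, 3.125e-02, 6.250e-02, 1.406e-01]  (obs o_0=4)
t=1: δ = [4.395e-03, 6.592e-03, 4.395e-03, 4.395e-03]  ψ = [3, 3, 3, 3]  (obs o_1=1)
t=2: δ = [4.120e-04, 3.090e-04, 4.120e-04, 2.060e-04]  ψ = [1, 1, 0, 0]  (obs o_2=3)
t=3: δ = [2.575e-05, 1.931e-05, 1.931e-05, 1.931e-05]  ψ = [2, 2, 0, 0]  (obs o_3=1)
backtrack: best end state = 0; path = [3, 0, 2, 0]

path = [3, 0, 2, 0]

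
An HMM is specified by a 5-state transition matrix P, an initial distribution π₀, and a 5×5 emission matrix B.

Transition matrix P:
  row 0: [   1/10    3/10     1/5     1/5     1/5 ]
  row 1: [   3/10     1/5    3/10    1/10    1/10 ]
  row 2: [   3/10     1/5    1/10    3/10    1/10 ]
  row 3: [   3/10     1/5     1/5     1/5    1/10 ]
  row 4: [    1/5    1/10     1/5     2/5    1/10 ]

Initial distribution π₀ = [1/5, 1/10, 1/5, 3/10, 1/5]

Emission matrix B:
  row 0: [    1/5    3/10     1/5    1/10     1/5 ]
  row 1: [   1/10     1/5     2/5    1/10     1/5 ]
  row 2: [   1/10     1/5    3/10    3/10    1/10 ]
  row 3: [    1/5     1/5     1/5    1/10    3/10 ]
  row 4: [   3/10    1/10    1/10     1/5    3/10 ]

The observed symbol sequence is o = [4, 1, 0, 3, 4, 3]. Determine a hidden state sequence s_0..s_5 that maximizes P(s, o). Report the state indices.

path = [3, 0, 4, 2, 3, 2]

t=0: δ = [4.000e-02, 2.000e-02, 2.000e-02, 9.000e-02, 6.000e-02]  (obs o_0=4)
t=1: δ = [8.100e-03, 3.600e-03, 3.600e-03, 4.800e-03, 9.000e-04]  ψ = [3, 3, 3, 4, 3]  (obs o_1=1)
t=2: δ = [2.880e-04, 2.430e-04, 1.620e-04, 3.240e-04, 4.860e-04]  ψ = [3, 0, 0, 0, 0]  (obs o_2=0)
t=3: δ = [9.720e-06, 8.640e-06, 2.916e-05, 1.944e-05, 1.152e-05]  ψ = [3, 0, 4, 4, 0]  (obs o_3=3)
t=4: δ = [1.750e-06, 1.166e-06, 3.888e-07, 2.624e-06, 8.748e-07]  ψ = [2, 2, 3, 2, 2]  (obs o_4=4)
t=5: δ = [7.873e-08, 5.249e-08, 1.575e-07, 5.249e-08, 6.998e-08]  ψ = [3, 0, 3, 3, 0]  (obs o_5=3)
backtrack: best end state = 2; path = [3, 0, 4, 2, 3, 2]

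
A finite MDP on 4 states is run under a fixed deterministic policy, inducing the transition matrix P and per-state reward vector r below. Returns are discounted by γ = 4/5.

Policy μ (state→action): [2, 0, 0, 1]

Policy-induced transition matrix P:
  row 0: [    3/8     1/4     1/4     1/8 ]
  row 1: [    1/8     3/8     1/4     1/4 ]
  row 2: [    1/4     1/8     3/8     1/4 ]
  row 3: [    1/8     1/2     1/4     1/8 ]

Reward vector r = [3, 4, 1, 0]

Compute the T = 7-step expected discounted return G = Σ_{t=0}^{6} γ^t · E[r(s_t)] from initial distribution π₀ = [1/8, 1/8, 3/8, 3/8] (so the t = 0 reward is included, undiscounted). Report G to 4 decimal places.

G = 7.5594

t=0: π = [0.1250, 0.1250, 0.3750, 0.3750], E[r] = 1.2500, γ^t·E[r] = 1.250000, running G = 1.250000
t=1: π = [0.2031, 0.3125, 0.2969, 0.1875], E[r] = 2.1563, γ^t·E[r] = 1.725000, running G = 2.975000
t=2: π = [0.2129, 0.2988, 0.2871, 0.2012], E[r] = 2.1211, γ^t·E[r] = 1.357500, running G = 4.332500
t=3: π = [0.2141, 0.3018, 0.2859, 0.1982], E[r] = 2.1353, γ^t·E[r] = 1.093250, running G = 5.425750
t=4: π = [0.2143, 0.3015, 0.2857, 0.1985], E[r] = 2.1347, γ^t·E[r] = 0.874375, running G = 6.300125
t=5: π = [0.2143, 0.3016, 0.2857, 0.1984], E[r] = 2.1349, γ^t·E[r] = 0.699573, running G = 6.999698
t=6: π = [0.2143, 0.3016, 0.2857, 0.1984], E[r] = 2.1349, γ^t·E[r] = 0.559656, running G = 7.559353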